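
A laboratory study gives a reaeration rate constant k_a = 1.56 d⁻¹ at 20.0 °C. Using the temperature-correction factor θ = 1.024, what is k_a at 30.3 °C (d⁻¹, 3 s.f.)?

k_a(T₂) = k_a(T₁) · θ^(T₂−T₁) = 1.56 × 1.024^(30.3−20.0)
= 1.56 × 1.024^10.3 = 1.56 × 1.277 = 1.992 d⁻¹.

k_a ≈ 1.99 d⁻¹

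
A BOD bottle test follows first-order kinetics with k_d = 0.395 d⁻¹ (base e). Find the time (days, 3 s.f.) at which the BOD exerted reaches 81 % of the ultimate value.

y/L₀ = 1 − e^(−k_d t) = 0.81 ⇒ e^(−k_d t) = 0.190
t = −ln(0.190) / 0.395 = 1.661 / 0.395 = 4.204 d.

t ≈ 4.20 d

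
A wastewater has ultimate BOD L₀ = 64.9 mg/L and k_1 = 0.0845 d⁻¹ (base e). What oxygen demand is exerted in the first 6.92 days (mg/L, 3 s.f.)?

y_t = L₀(1 − e^(−k_1 t)) = 64.9 × (1 − e^(−0.0845×6.92))
= 64.9 × (1 − 0.5573) = 64.9 × 0.4427 = 28.73 mg/L.

y ≈ 28.7 mg/L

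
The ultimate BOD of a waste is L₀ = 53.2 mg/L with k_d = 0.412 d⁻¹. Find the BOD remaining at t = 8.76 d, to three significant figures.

L_t = L₀ e^(−k_d t) = 53.2 × e^(−0.412×8.76) = 53.2 × 0.02708 = 1.440 mg/L.

L ≈ 1.44 mg/L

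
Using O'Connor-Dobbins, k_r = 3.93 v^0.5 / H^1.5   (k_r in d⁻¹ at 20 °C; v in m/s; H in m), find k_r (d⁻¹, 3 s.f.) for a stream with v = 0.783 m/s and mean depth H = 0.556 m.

k_r ≈ 8.39 d⁻¹

k_r = 3.93 × 0.783^0.5 / 0.556^1.5 = 3.93 × 0.8849 / 0.4146 = 8.388 d⁻¹.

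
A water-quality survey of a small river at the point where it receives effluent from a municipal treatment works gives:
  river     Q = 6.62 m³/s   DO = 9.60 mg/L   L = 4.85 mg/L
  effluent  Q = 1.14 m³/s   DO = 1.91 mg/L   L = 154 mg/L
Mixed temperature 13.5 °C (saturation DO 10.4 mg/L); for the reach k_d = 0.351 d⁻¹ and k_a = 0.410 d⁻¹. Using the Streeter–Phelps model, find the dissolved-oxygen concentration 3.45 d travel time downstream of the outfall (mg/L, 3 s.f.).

DO ≈ 1.20 mg/L

Mixed DO = (6.62×9.60 + 1.14×1.91)/(6.62+1.14) = 65.73/7.760 = 8.470 mg/L.
Mixed L₀ = (6.62×4.85 + 1.14×154)/(7.760) = 207.7/7.760 = 26.76 mg/L.
Initial deficit D₀ = C_s − DO₀ = 10.4 − 8.470 = 1.930 mg/L.
D(3.45) = [0.351×26.76/(0.410−0.351)](e^(−0.351×3.45) − e^(−0.410×3.45)) + 1.930 e^(−0.410×3.45)
= 159.2 × (0.2979 − 0.2430) + 1.930 × 0.2430 = 9.204 mg/L.
DO = 10.4 − 9.204 = 1.196 mg/L.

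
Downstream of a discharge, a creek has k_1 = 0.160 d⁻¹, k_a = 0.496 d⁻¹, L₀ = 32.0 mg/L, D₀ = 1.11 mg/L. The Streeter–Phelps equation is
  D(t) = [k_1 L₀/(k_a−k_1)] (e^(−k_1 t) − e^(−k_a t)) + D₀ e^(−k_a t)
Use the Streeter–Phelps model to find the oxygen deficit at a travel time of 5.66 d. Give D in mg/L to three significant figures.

D ≈ 5.31 mg/L

k_1 L₀/(k_a−k_1) = 0.160×32.0/(0.496−0.160) = 5.120/0.3360 = 15.24 mg/L.
e^(−k_1 t) = e^(−0.160×5.660) = 0.4043; e^(−k_a t) = e^(−0.496×5.660) = 0.06036.
D = 15.24 × (0.4043 − 0.06036) + 1.11 × 0.06036 = 5.241 + 0.06700 = 5.308 mg/L.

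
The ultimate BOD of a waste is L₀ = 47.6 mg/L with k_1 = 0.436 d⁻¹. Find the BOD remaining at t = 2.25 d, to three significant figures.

L ≈ 17.8 mg/L

L_t = L₀ e^(−k_1 t) = 47.6 × e^(−0.436×2.25) = 47.6 × 0.3749 = 17.85 mg/L.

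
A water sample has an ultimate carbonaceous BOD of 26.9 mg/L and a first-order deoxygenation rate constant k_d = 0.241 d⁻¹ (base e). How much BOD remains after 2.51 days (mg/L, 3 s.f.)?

L ≈ 14.7 mg/L

L_t = L₀ e^(−k_d t) = 26.9 × e^(−0.241×2.51) = 26.9 × 0.5461 = 14.69 mg/L.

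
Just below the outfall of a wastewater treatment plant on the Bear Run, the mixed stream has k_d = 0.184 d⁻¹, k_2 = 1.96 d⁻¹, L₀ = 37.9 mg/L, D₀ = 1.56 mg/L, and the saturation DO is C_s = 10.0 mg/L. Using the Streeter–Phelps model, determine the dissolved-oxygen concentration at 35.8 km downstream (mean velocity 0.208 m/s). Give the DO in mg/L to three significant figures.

DO ≈ 7.33 mg/L

Travel time t = x/v = 35.8 km / (0.208 m/s) = 35800 m / 0.208 m/s = 172100 s = 1.992 d.
k_d L₀/(k_2−k_d) = 0.184×37.9/(1.96−0.184) = 6.974/1.776 = 3.927 mg/L.
e^(−k_d t) = e^(−0.184×1.992) = 0.6931; e^(−k_2 t) = e^(−1.96×1.992) = 0.02015.
D = 3.927 × (0.6931 − 0.02015) + 1.56 × 0.02015 = 2.642 + 0.03144 = 2.674 mg/L.
DO = C_s − D = 10.0 − 2.674 = 7.326 mg/L.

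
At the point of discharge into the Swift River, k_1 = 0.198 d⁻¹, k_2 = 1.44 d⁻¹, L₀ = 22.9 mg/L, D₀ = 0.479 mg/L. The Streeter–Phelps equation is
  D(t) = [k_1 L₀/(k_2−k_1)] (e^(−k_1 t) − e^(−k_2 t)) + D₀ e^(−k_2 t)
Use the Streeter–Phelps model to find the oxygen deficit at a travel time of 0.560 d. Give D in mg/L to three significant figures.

k_1 L₀/(k_2−k_1) = 0.198×22.9/(1.44−0.198) = 4.534/1.242 = 3.651 mg/L.
e^(−k_1 t) = e^(−0.198×0.5600) = 0.8950; e^(−k_2 t) = e^(−1.44×0.5600) = 0.4465.
D = 3.651 × (0.8950 − 0.4465) + 0.479 × 0.4465 = 1.638 + 0.2139 = 1.852 mg/L.

D ≈ 1.85 mg/L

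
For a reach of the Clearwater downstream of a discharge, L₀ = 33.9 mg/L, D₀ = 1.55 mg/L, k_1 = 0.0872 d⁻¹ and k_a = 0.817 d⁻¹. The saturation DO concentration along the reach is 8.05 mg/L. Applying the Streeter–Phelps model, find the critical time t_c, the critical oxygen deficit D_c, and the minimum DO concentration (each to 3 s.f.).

t_c = [1/(k_a−k_1)] ln[(k_a/k_1)(1 − D₀(k_a−k_1)/(k_1 L₀))]
= [1/(0.817−0.0872)] ln[(0.817/0.0872)(1 − 1.55×0.7298/(0.0872×33.9))]
= (1/0.7298) ln[9.369 × 0.6173] = 1.370 × ln(5.784) = 1.370 × 1.755 = 2.405 d.
L(t_c) = L₀ e^(−k_1 t_c) = 33.9 × 0.8108 = 27.49 mg/L, and at the critical point k_a D_c = k_1 L, so D_c = (0.0872/0.817) × 27.49 = 2.934 mg/L.
Minimum DO = C_s − D_c = 8.05 − 2.934 = 5.116 mg/L.

t_c ≈ 2.40 d; D_c ≈ 2.93 mg/L; min DO ≈ 5.12 mg/L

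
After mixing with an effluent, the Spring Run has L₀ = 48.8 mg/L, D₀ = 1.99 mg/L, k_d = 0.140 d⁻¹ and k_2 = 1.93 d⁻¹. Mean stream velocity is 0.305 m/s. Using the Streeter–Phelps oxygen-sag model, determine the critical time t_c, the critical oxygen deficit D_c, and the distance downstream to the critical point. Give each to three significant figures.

t_c ≈ 1.05 d; D_c ≈ 3.05 mg/L; x_c ≈ 27.8 km

At the critical point dD/dt = 0, so k_d L₀ e^(−k_d t) = k_2 D. Substituting D(t) from the Streeter–Phelps equation and solving for t gives
t_c = ln[(k_2/k_d)(1 − D₀(k_2−k_d)/(k_d L₀))] / (k_2−k_d).
Here k_2−k_d = 1.790 d⁻¹ and 1 − D₀(k_2−k_d)/(k_d L₀) = 1 − 1.99×1.790/(0.140×48.8) = 0.4786, so
t_c = ln(13.79 × 0.4786) / 1.790 = 1.887 / 1.790 = 1.054 d.
D_c = (k_d/k_2) L₀ e^(−k_d t_c) = (0.140/1.93) × 48.8 × e^(−0.140×1.054) = 0.07254 × 48.8 × 0.8628 = 3.054 mg/L.
x_c = v t_c = 0.305 m/s × 1.054 d × 86400 s/d = 27780 m ≈ 27.8 km.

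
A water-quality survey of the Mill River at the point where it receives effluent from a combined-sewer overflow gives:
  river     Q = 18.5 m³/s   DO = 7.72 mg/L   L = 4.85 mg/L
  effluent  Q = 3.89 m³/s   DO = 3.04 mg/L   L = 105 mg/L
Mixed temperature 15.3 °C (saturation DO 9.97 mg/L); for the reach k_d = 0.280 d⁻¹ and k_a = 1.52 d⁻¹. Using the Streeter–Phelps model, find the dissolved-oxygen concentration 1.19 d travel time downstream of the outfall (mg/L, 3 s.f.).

DO ≈ 6.69 mg/L

Mixed DO = (18.5×7.72 + 3.89×3.04)/(18.5+3.89) = 154.6/22.39 = 6.907 mg/L.
Mixed L₀ = (18.5×4.85 + 3.89×105)/(22.39) = 498.2/22.39 = 22.25 mg/L.
Initial deficit D₀ = C_s − DO₀ = 9.97 − 6.907 = 3.063 mg/L.
D(1.19) = [0.280×22.25/(1.52−0.280)](e^(−0.280×1.19) − e^(−1.52×1.19)) + 3.063 e^(−1.52×1.19)
= 5.024 × (0.7166 − 0.1639) + 3.063 × 0.1639 = 3.279 mg/L.
DO = 9.97 − 3.279 = 6.691 mg/L.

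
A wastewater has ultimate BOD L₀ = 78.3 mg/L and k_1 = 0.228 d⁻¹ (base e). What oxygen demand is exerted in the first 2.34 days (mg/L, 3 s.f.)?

y_t = L₀(1 − e^(−k_1 t)) = 78.3 × (1 − e^(−0.228×2.34))
= 78.3 × (1 − 0.5865) = 78.3 × 0.4135 = 32.37 mg/L.

y ≈ 32.4 mg/L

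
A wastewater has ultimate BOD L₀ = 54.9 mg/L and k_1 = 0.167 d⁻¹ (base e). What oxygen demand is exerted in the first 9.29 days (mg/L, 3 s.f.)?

y_t = L₀(1 − e^(−k_1 t)) = 54.9 × (1 − e^(−0.167×9.29))
= 54.9 × (1 − 0.2119) = 54.9 × 0.7881 = 43.26 mg/L.

y ≈ 43.3 mg/L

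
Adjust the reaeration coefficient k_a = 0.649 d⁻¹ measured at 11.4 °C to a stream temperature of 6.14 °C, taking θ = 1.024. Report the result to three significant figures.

k_a ≈ 0.573 d⁻¹

k_a(T₂) = k_a(T₁) · θ^(T₂−T₁) = 0.649 × 1.024^(6.14−11.4)
= 0.649 × 1.024^-5.26 = 0.649 × 0.8827 = 0.5729 d⁻¹.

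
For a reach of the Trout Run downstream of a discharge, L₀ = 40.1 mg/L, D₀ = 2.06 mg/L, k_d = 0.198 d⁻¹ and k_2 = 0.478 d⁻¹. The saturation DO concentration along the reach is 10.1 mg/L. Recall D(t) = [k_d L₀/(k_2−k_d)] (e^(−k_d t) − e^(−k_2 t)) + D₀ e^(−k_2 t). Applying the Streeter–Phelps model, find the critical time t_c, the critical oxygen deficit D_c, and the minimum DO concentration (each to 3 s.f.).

t_c = [1/(k_2−k_d)] ln[(k_2/k_d)(1 − D₀(k_2−k_d)/(k_d L₀))]
= [1/(0.478−0.198)] ln[(0.478/0.198)(1 − 2.06×0.2800/(0.198×40.1))]
= (1/0.2800) ln[2.414 × 0.9274] = 3.571 × ln(2.239) = 3.571 × 0.8059 = 2.878 d.
D_c = (k_d/k_2) L₀ e^(−k_d t_c) = (0.198/0.478) × 40.1 × e^(−0.198×2.878) = 0.4142 × 40.1 × 0.5656 = 9.395 mg/L.
Minimum DO = C_s − D_c = 10.1 − 9.395 = 0.7054 mg/L.

t_c ≈ 2.88 d; D_c ≈ 9.39 mg/L; min DO ≈ 0.705 mg/L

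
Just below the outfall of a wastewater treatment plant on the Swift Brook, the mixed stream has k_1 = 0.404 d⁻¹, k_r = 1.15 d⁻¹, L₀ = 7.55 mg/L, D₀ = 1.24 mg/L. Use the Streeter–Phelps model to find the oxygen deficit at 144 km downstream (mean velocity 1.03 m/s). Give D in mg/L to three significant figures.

D ≈ 1.68 mg/L

Travel time t = x/v = 144 km / (1.03 m/s) = 144000 m / 1.03 m/s = 139800 s = 1.618 d.
k_1 L₀/(k_r−k_1) = 0.404×7.55/(1.15−0.404) = 3.050/0.7460 = 4.089 mg/L.
e^(−k_1 t) = e^(−0.404×1.618) = 0.5201; e^(−k_r t) = e^(−1.15×1.618) = 0.1555.
D = 4.089 × (0.5201 − 0.1555) + 1.24 × 0.1555 = 1.491 + 0.1929 = 1.683 mg/L.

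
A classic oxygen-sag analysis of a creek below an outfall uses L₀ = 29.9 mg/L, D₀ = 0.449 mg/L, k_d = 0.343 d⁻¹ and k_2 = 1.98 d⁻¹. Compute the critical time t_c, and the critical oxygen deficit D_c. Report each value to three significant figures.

At the critical point dD/dt = 0, so k_d L₀ e^(−k_d t) = k_2 D. Substituting D(t) from the Streeter–Phelps equation and solving for t gives
t_c = ln[(k_2/k_d)(1 − D₀(k_2−k_d)/(k_d L₀))] / (k_2−k_d).
Here k_2−k_d = 1.637 d⁻¹ and 1 − D₀(k_2−k_d)/(k_d L₀) = 1 − 0.449×1.637/(0.343×29.9) = 0.9283, so
t_c = ln(5.773 × 0.9283) / 1.637 = 1.679 / 1.637 = 1.026 d.
D_c = (k_d/k_2) L₀ e^(−k_d t_c) = (0.343/1.98) × 29.9 × e^(−0.343×1.026) = 0.1732 × 29.9 × 0.7035 = 3.644 mg/L.

t_c ≈ 1.03 d; D_c ≈ 3.64 mg/L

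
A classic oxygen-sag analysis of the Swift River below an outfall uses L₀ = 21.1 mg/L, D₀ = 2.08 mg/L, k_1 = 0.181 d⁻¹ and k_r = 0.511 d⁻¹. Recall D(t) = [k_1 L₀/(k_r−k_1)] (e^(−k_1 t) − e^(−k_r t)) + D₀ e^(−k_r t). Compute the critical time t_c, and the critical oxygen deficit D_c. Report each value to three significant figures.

At the critical point dD/dt = 0, so k_1 L₀ e^(−k_1 t) = k_r D. Substituting D(t) from the Streeter–Phelps equation and solving for t gives
t_c = ln[(k_r/k_1)(1 − D₀(k_r−k_1)/(k_1 L₀))] / (k_r−k_1).
Here k_r−k_1 = 0.3300 d⁻¹ and 1 − D₀(k_r−k_1)/(k_1 L₀) = 1 − 2.08×0.3300/(0.181×21.1) = 0.8203, so
t_c = ln(2.823 × 0.8203) / 0.3300 = 0.8398 / 0.3300 = 2.545 d.
L(t_c) = L₀ e^(−k_1 t_c) = 21.1 × 0.6309 = 13.31 mg/L, and at the critical point k_r D_c = k_1 L, so D_c = (0.181/0.511) × 13.31 = 4.715 mg/L.

t_c ≈ 2.54 d; D_c ≈ 4.72 mg/L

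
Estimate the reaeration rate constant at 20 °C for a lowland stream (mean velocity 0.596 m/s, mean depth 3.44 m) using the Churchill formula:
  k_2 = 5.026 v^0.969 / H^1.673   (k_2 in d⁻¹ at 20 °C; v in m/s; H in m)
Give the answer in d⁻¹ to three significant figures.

k_2 ≈ 0.385 d⁻¹

k_2 = 5.026 × 0.596^0.969 / 3.44^1.673 = 5.026 × 0.6056 / 7.901 = 0.3853 d⁻¹.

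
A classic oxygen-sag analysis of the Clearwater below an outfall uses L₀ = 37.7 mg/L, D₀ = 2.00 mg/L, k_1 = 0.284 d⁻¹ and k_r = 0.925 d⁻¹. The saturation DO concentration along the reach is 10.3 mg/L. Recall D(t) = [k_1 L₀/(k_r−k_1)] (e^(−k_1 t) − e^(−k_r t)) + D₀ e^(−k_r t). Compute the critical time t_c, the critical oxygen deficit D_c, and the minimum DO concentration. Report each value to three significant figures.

At the critical point dD/dt = 0, so k_1 L₀ e^(−k_1 t) = k_r D. Substituting D(t) from the Streeter–Phelps equation and solving for t gives
t_c = ln[(k_r/k_1)(1 − D₀(k_r−k_1)/(k_1 L₀))] / (k_r−k_1).
Here k_r−k_1 = 0.6410 d⁻¹ and 1 − D₀(k_r−k_1)/(k_1 L₀) = 1 − 2.00×0.6410/(0.284×37.7) = 0.8803, so
t_c = ln(3.257 × 0.8803) / 0.6410 = 1.053 / 0.6410 = 1.643 d.
D_c = (k_1/k_r) L₀ e^(−k_1 t_c) = (0.284/0.925) × 37.7 × e^(−0.284×1.643) = 0.3070 × 37.7 × 0.6271 = 7.259 mg/L.
Minimum DO = C_s − D_c = 10.3 − 7.259 = 3.041 mg/L.

t_c ≈ 1.64 d; D_c ≈ 7.26 mg/L; min DO ≈ 3.04 mg/L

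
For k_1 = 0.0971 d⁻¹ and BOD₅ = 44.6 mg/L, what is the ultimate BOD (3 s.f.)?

L₀ ≈ 116 mg/L

BOD₅ = L₀(1 − e^(−5k_1)) ⇒ L₀ = BOD₅ / (1 − e^(−5×0.0971))
= 44.6 / (1 − 0.6154) = 44.6 / 0.3846 = 116.0 mg/L.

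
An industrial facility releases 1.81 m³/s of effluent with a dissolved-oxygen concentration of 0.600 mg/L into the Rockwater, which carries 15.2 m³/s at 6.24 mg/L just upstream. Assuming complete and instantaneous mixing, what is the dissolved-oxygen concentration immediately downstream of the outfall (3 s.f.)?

5.64 mg/L

Flow-weighted mixing: C = (Q_r C_r + Q_w C_w)/(Q_r + Q_w)
= (15.2×6.24 + 1.81×0.600)/(15.2 + 1.81) = 95.93/17.01 = 5.640 mg/L.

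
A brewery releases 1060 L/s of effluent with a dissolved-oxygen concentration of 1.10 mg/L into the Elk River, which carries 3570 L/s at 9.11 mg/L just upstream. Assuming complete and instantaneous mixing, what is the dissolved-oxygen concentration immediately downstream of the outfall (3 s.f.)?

7.28 mg/L

Flow-weighted mixing: C = (Q_r C_r + Q_w C_w)/(Q_r + Q_w)
= (3570×9.11 + 1060×1.10)/(3570 + 1060) = 33690/4630 = 7.276 mg/L.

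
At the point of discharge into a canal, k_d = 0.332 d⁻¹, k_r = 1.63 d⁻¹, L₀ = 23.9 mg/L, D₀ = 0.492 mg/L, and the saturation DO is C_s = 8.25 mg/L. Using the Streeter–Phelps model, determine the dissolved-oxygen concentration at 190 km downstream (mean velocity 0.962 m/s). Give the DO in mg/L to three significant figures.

DO ≈ 5.52 mg/L

Travel time t = x/v = 190 km / (0.962 m/s) = 190000 m / 0.962 m/s = 197500 s = 2.286 d.
k_d L₀/(k_r−k_d) = 0.332×23.9/(1.63−0.332) = 7.935/1.298 = 6.113 mg/L.
e^(−k_d t) = e^(−0.332×2.286) = 0.4682; e^(−k_r t) = e^(−1.63×2.286) = 0.02409.
D = 6.113 × (0.4682 − 0.02409) + 0.492 × 0.02409 = 2.715 + 0.01185 = 2.727 mg/L.
DO = C_s − D = 8.25 − 2.727 = 5.523 mg/L.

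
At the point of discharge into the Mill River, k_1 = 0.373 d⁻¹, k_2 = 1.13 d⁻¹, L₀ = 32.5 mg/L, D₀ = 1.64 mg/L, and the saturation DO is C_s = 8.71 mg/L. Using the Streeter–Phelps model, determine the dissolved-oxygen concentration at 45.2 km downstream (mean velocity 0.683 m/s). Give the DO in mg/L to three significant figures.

Travel time t = x/v = 45.2 km / (0.683 m/s) = 45200 m / 0.683 m/s = 66180 s = 0.7660 d.
k_1 L₀/(k_2−k_1) = 0.373×32.5/(1.13−0.373) = 12.12/0.7570 = 16.01 mg/L.
e^(−k_1 t) = e^(−0.373×0.7660) = 0.7515; e^(−k_2 t) = e^(−1.13×0.7660) = 0.4208.
D = 16.01 × (0.7515 − 0.4208) + 1.64 × 0.4208 = 5.295 + 0.6902 = 5.985 mg/L.
DO = C_s − D = 8.71 − 5.985 = 2.725 mg/L.

DO ≈ 2.72 mg/L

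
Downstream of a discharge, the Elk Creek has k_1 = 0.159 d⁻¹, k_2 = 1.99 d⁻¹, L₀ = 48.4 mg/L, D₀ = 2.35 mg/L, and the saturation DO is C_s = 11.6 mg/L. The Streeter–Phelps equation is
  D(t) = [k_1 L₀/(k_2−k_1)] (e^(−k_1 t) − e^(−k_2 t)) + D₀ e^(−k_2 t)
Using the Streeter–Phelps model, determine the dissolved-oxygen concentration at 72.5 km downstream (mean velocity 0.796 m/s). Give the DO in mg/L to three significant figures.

Travel time t = x/v = 72.5 km / (0.796 m/s) = 72500 m / 0.796 m/s = 91080 s = 1.054 d.
k_1 L₀/(k_2−k_1) = 0.159×48.4/(1.99−0.159) = 7.696/1.831 = 4.203 mg/L.
e^(−k_1 t) = e^(−0.159×1.054) = 0.8457; e^(−k_2 t) = e^(−1.99×1.054) = 0.1227.
D = 4.203 × (0.8457 − 0.1227) + 2.35 × 0.1227 = 3.039 + 0.2884 = 3.327 mg/L.
DO = C_s − D = 11.6 − 3.327 = 8.273 mg/L.

DO ≈ 8.27 mg/L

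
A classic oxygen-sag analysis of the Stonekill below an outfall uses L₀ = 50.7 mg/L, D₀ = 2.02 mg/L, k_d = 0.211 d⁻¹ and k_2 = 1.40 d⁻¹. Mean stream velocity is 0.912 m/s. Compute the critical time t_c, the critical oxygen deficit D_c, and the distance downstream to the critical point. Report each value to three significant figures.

t_c ≈ 1.38 d; D_c ≈ 5.71 mg/L; x_c ≈ 109 km

At the critical point dD/dt = 0, so k_d L₀ e^(−k_d t) = k_2 D. Substituting D(t) from the Streeter–Phelps equation and solving for t gives
t_c = ln[(k_2/k_d)(1 − D₀(k_2−k_d)/(k_d L₀))] / (k_2−k_d).
Here k_2−k_d = 1.189 d⁻¹ and 1 − D₀(k_2−k_d)/(k_d L₀) = 1 − 2.02×1.189/(0.211×50.7) = 0.7755, so
t_c = ln(6.635 × 0.7755) / 1.189 = 1.638 / 1.189 = 1.378 d.
D_c = (k_d/k_2) L₀ e^(−k_d t_c) = (0.211/1.40) × 50.7 × e^(−0.211×1.378) = 0.1507 × 50.7 × 0.7477 = 5.714 mg/L.
x_c = v t_c = 0.912 m/s × 1.378 d × 86400 s/d = 108600 m ≈ 109 km.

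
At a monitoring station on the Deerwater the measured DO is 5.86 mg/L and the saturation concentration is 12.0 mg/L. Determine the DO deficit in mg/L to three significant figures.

D = C_s − C = 12.0 − 5.86 = 6.14 mg/L.

D ≈ 6.14 mg/L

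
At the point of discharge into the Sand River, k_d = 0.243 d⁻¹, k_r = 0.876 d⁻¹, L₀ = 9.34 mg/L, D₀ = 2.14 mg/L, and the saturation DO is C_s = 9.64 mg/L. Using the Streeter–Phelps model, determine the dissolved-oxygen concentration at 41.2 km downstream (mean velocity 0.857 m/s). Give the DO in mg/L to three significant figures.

Travel time t = x/v = 41.2 km / (0.857 m/s) = 41200 m / 0.857 m/s = 48070 s = 0.5564 d.
k_d L₀/(k_r−k_d) = 0.243×9.34/(0.876−0.243) = 2.270/0.6330 = 3.585 mg/L.
e^(−k_d t) = e^(−0.243×0.5564) = 0.8735; e^(−k_r t) = e^(−0.876×0.5564) = 0.6142.
D = 3.585 × (0.8735 − 0.6142) + 2.14 × 0.6142 = 0.9298 + 1.314 = 2.244 mg/L.
DO = C_s − D = 9.64 − 2.244 = 7.396 mg/L.

DO ≈ 7.40 mg/L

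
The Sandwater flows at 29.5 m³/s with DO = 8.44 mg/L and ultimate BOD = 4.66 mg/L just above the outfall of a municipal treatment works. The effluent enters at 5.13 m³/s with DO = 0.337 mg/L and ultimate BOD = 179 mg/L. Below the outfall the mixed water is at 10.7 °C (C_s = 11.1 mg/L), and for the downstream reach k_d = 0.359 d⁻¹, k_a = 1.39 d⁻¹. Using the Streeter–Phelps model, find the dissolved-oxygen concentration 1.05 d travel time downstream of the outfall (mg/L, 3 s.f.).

Mixed DO = (29.5×8.44 + 5.13×0.337)/(29.5+5.13) = 250.7/34.63 = 7.240 mg/L.
Mixed L₀ = (29.5×4.66 + 5.13×179)/(34.63) = 1056/34.63 = 30.49 mg/L.
Initial deficit D₀ = C_s − DO₀ = 11.1 − 7.240 = 3.860 mg/L.
D(1.05) = [0.359×30.49/(1.39−0.359)](e^(−0.359×1.05) − e^(−1.39×1.05)) + 3.860 e^(−1.39×1.05)
= 10.62 × (0.6860 − 0.2324) + 3.860 × 0.2324 = 5.712 mg/L.
DO = 11.1 − 5.712 = 5.388 mg/L.

DO ≈ 5.39 mg/L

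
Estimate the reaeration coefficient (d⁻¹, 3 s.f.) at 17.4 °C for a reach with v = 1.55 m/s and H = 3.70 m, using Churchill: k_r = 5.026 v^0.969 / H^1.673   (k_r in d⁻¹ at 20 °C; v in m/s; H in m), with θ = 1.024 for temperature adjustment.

k_r ≈ 0.810 d⁻¹

k_r(20) = 5.026 × 1.55^0.969 / 3.70^1.673 = 5.026 × 1.529 / 8.925 = 0.8611 d⁻¹.
k_r(17.4) = 0.8611 × 1.024^(17.4−20) = 0.8611 × 0.9402 = 0.8096 d⁻¹.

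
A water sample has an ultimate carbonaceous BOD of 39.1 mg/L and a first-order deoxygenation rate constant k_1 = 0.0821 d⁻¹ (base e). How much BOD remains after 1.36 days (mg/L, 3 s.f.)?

L ≈ 35.0 mg/L

L_t = L₀ e^(−k_1 t) = 39.1 × e^(−0.0821×1.36) = 39.1 × 0.8944 = 34.97 mg/L.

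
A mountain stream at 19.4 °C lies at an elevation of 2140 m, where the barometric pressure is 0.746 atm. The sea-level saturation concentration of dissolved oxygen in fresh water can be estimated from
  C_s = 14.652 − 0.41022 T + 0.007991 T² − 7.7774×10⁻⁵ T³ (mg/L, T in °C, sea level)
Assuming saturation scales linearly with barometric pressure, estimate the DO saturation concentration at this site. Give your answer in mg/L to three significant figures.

At sea level: C_s = 14.652 − 0.41022×19.4 + 0.007991×19.4² − 7.7774×10⁻⁵×19.4³ = 9.133 mg/L.
Pressure correction: C_s' = 9.133 × 0.746 = 6.813 mg/L.

C_s ≈ 6.81 mg/L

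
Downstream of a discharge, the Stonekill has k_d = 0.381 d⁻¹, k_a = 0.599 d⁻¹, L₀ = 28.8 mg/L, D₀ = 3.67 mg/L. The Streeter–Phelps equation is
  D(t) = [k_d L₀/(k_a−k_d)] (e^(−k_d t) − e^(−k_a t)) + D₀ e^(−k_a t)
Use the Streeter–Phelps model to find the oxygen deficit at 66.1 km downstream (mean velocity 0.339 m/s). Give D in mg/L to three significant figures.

D ≈ 9.23 mg/L

Travel time t = x/v = 66.1 km / (0.339 m/s) = 66100 m / 0.339 m/s = 195000 s = 2.257 d.
k_d L₀/(k_a−k_d) = 0.381×28.8/(0.599−0.381) = 10.97/0.2180 = 50.33 mg/L.
e^(−k_d t) = e^(−0.381×2.257) = 0.4232; e^(−k_a t) = e^(−0.599×2.257) = 0.2588.
D = 50.33 × (0.4232 − 0.2588) + 3.67 × 0.2588 = 8.278 + 0.9497 = 9.228 mg/L.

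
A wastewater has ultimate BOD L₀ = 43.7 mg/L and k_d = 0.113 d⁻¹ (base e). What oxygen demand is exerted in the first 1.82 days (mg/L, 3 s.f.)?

y_t = L₀(1 − e^(−k_d t)) = 43.7 × (1 − e^(−0.113×1.82))
= 43.7 × (1 − 0.8141) = 43.7 × 0.1859 = 8.123 mg/L.

y ≈ 8.12 mg/L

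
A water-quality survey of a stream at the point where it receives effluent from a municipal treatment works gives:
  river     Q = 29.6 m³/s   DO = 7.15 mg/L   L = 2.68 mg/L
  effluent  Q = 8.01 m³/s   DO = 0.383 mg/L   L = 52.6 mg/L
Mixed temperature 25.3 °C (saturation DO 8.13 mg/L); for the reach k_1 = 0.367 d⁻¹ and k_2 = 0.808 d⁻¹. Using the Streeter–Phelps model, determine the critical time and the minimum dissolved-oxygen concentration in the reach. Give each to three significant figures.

Mixed DO = (29.6×7.15 + 8.01×0.383)/(29.6+8.01) = 214.7/37.61 = 5.709 mg/L.
Mixed L₀ = (29.6×2.68 + 8.01×52.6)/(37.61) = 500.7/37.61 = 13.31 mg/L.
Initial deficit D₀ = C_s − DO₀ = 8.13 − 5.709 = 2.421 mg/L.
t_c = (1/0.4410) ln[(0.808/0.367)(1 − 2.421×0.4410/(0.367×13.31))] = 2.268 × ln(1.720) = 1.230 d.
D_c = (0.367/0.808) × 13.31 × e^(−0.367×1.230) = 0.4542 × 13.31 × 0.6366 = 3.849 mg/L.
Minimum DO = 8.13 − 3.849 = 4.281 mg/L.

t_c ≈ 1.23 d; minimum DO ≈ 4.28 mg/L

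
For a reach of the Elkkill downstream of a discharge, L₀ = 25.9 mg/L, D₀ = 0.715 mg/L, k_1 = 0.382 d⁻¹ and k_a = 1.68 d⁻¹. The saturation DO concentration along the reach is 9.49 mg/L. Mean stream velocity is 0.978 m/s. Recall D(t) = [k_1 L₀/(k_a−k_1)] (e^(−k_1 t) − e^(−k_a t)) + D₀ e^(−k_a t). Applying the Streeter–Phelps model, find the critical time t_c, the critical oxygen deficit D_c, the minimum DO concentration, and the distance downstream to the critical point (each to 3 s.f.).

t_c ≈ 1.07 d; D_c ≈ 3.92 mg/L; min DO ≈ 5.57 mg/L; x_c ≈ 90.0 km

t_c = [1/(k_a−k_1)] ln[(k_a/k_1)(1 − D₀(k_a−k_1)/(k_1 L₀))]
= [1/(1.68−0.382)] ln[(1.68/0.382)(1 − 0.715×1.298/(0.382×25.9))]
= (1/1.298) ln[4.398 × 0.9062] = 0.7704 × ln(3.985) = 0.7704 × 1.383 = 1.065 d.
D_c = (k_1/k_a) L₀ e^(−k_1 t_c) = (0.382/1.68) × 25.9 × e^(−0.382×1.065) = 0.2274 × 25.9 × 0.6657 = 3.920 mg/L.
Minimum DO = C_s − D_c = 9.49 − 3.920 = 5.570 mg/L.
x_c = v t_c = 0.978 m/s × 1.065 d × 86400 s/d = 90010 m ≈ 90.0 km.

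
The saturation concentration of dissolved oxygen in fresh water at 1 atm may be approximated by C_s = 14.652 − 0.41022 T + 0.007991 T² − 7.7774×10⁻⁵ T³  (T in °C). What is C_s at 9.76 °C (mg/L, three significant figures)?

C_s = 14.652 − 0.41022×9.76 + 0.007991×9.76² − 7.7774×10⁻⁵×9.76³ = 11.34 mg/L.

C_s ≈ 11.3 mg/L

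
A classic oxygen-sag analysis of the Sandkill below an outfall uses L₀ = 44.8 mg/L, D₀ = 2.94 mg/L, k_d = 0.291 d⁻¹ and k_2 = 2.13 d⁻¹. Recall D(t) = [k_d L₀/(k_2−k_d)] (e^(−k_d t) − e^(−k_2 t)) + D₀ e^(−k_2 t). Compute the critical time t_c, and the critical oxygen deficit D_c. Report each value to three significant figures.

t_c = [1/(k_2−k_d)] ln[(k_2/k_d)(1 − D₀(k_2−k_d)/(k_d L₀))]
= [1/(2.13−0.291)] ln[(2.13/0.291)(1 − 2.94×1.839/(0.291×44.8))]
= (1/1.839) ln[7.320 × 0.5853] = 0.5438 × ln(4.284) = 0.5438 × 1.455 = 0.7911 d.
L(t_c) = L₀ e^(−k_d t_c) = 44.8 × 0.7944 = 35.59 mg/L, and at the critical point k_2 D_c = k_d L, so D_c = (0.291/2.13) × 35.59 = 4.862 mg/L.

t_c ≈ 0.791 d; D_c ≈ 4.86 mg/L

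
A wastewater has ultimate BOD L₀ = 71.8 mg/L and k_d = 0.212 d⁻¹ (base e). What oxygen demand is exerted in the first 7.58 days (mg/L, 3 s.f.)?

y_t = L₀(1 − e^(−k_d t)) = 71.8 × (1 − e^(−0.212×7.58))
= 71.8 × (1 − 0.2005) = 71.8 × 0.7995 = 57.40 mg/L.

y ≈ 57.4 mg/L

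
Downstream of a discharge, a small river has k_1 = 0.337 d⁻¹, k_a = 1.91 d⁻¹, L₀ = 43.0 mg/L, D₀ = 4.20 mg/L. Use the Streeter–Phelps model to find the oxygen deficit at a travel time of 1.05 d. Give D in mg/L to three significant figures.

k_1 L₀/(k_a−k_1) = 0.337×43.0/(1.91−0.337) = 14.49/1.573 = 9.212 mg/L.
e^(−k_1 t) = e^(−0.337×1.050) = 0.7020; e^(−k_a t) = e^(−1.91×1.050) = 0.1346.
D = 9.212 × (0.7020 − 0.1346) + 4.20 × 0.1346 = 5.227 + 0.5653 = 5.792 mg/L.

D ≈ 5.79 mg/L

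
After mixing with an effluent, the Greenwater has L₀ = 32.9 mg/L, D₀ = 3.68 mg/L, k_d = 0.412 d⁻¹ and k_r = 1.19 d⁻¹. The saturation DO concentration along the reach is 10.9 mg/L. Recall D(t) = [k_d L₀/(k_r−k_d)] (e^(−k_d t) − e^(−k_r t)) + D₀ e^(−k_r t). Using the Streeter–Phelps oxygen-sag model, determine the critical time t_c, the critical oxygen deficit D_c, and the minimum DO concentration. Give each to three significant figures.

t_c ≈ 1.06 d; D_c ≈ 7.36 mg/L; min DO ≈ 3.54 mg/L

t_c = [1/(k_r−k_d)] ln[(k_r/k_d)(1 − D₀(k_r−k_d)/(k_d L₀))]
= [1/(1.19−0.412)] ln[(1.19/0.412)(1 − 3.68×0.7780/(0.412×32.9))]
= (1/0.7780) ln[2.888 × 0.7888] = 1.285 × ln(2.278) = 1.285 × 0.8234 = 1.058 d.
L(t_c) = L₀ e^(−k_d t_c) = 32.9 × 0.6466 = 21.27 mg/L, and at the critical point k_r D_c = k_d L, so D_c = (0.412/1.19) × 21.27 = 7.365 mg/L.
Minimum DO = C_s − D_c = 10.9 − 7.365 = 3.535 mg/L.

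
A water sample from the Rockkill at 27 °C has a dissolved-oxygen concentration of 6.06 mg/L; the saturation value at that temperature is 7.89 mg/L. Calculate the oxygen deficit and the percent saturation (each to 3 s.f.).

D ≈ 1.83 mg/L; 76.8 % saturation

D = C_s − C = 7.89 − 6.06 = 1.83 mg/L.
% saturation = 6.06/7.89 × 100 = 76.8 %.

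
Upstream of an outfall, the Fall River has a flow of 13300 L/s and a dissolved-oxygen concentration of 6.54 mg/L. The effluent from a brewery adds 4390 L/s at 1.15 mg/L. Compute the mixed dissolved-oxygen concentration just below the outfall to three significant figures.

Flow-weighted mixing: C = (Q_r C_r + Q_w C_w)/(Q_r + Q_w)
= (13300×6.54 + 4390×1.15)/(13300 + 4390) = 92030/17690 = 5.202 mg/L.

5.20 mg/L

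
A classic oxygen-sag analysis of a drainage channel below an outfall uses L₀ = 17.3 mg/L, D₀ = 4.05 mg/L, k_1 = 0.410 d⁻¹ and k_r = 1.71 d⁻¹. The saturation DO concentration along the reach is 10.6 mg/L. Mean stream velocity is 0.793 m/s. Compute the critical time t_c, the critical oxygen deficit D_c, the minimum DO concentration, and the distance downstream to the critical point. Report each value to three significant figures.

At the critical point dD/dt = 0, so k_1 L₀ e^(−k_1 t) = k_r D. Substituting D(t) from the Streeter–Phelps equation and solving for t gives
t_c = ln[(k_r/k_1)(1 − D₀(k_r−k_1)/(k_1 L₀))] / (k_r−k_1).
Here k_r−k_1 = 1.300 d⁻¹ and 1 − D₀(k_r−k_1)/(k_1 L₀) = 1 − 4.05×1.300/(0.410×17.3) = 0.2577, so
t_c = ln(4.171 × 0.2577) / 1.300 = 0.07221 / 1.300 = 0.05554 d.
D_c = (k_1/k_r) L₀ e^(−k_1 t_c) = (0.410/1.71) × 17.3 × e^(−0.410×0.05554) = 0.2398 × 17.3 × 0.9775 = 4.055 mg/L.
Minimum DO = C_s − D_c = 10.6 − 4.055 = 6.545 mg/L.
x_c = v t_c = 0.793 m/s × 0.05554 d × 86400 s/d = 3806 m ≈ 3.81 km.

t_c ≈ 0.0555 d; D_c ≈ 4.05 mg/L; min DO ≈ 6.55 mg/L; x_c ≈ 3.81 km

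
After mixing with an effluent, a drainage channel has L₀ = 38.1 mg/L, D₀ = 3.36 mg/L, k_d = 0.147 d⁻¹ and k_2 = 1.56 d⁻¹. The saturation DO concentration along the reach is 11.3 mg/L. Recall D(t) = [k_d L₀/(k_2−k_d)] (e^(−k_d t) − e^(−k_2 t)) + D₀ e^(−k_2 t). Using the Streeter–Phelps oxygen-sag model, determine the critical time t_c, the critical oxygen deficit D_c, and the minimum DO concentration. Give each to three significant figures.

t_c ≈ 0.340 d; D_c ≈ 3.42 mg/L; min DO ≈ 7.88 mg/L

With k_2/k_d = 10.61 and 1 − D₀(k_2−k_d)/(k_d L₀) = 0.1523,
t_c = ln(10.61 × 0.1523) / (1.56 − 0.147) = ln(1.616) / 1.413 = 0.4801/1.413 = 0.3398 d.
D_c = (k_d/k_2) L₀ e^(−k_d t_c) = (0.147/1.56) × 38.1 × e^(−0.147×0.3398) = 0.09423 × 38.1 × 0.9513 = 3.415 mg/L.
Minimum DO = C_s − D_c = 11.3 − 3.415 = 7.885 mg/L.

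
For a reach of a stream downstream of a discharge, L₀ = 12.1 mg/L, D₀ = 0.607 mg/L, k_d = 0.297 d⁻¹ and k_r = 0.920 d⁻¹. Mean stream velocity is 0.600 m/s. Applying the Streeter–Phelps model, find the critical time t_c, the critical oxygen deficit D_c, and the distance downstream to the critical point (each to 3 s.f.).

t_c ≈ 1.64 d; D_c ≈ 2.40 mg/L; x_c ≈ 84.8 km

t_c = [1/(k_r−k_d)] ln[(k_r/k_d)(1 − D₀(k_r−k_d)/(k_d L₀))]
= [1/(0.920−0.297)] ln[(0.920/0.297)(1 − 0.607×0.6230/(0.297×12.1))]
= (1/0.6230) ln[3.098 × 0.8948] = 1.605 × ln(2.772) = 1.605 × 1.019 = 1.636 d.
L(t_c) = L₀ e^(−k_d t_c) = 12.1 × 0.6151 = 7.442 mg/L, and at the critical point k_r D_c = k_d L, so D_c = (0.297/0.920) × 7.442 = 2.403 mg/L.
x_c = v t_c = 0.600 m/s × 1.636 d × 86400 s/d = 84830 m ≈ 84.8 km.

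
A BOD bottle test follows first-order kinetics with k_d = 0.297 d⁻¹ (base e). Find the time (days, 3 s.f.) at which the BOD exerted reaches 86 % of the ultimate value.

y/L₀ = 1 − e^(−k_d t) = 0.86 ⇒ e^(−k_d t) = 0.140
t = −ln(0.140) / 0.297 = 1.966 / 0.297 = 6.620 d.

t ≈ 6.62 d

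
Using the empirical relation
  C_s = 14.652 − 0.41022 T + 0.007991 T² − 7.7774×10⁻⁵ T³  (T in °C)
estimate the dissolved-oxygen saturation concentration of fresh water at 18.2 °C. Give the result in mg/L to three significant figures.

C_s = 14.652 − 0.41022×18.2 + 0.007991×18.2² − 7.7774×10⁻⁵×18.2³ = 9.364 mg/L.

C_s ≈ 9.36 mg/L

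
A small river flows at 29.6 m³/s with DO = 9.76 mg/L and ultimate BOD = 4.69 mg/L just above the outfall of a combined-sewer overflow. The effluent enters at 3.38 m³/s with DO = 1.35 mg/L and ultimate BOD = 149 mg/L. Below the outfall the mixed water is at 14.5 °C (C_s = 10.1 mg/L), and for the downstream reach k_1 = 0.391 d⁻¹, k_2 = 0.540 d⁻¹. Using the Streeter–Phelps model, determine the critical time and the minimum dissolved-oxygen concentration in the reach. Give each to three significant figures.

t_c ≈ 2.01 d; minimum DO ≈ 3.67 mg/L

Mixed DO = (29.6×9.76 + 3.38×1.35)/(29.6+3.38) = 293.5/32.98 = 8.898 mg/L.
Mixed L₀ = (29.6×4.69 + 3.38×149)/(32.98) = 642.4/32.98 = 19.48 mg/L.
Initial deficit D₀ = C_s − DO₀ = 10.1 − 8.898 = 1.202 mg/L.
t_c = (1/0.1490) ln[(0.540/0.391)(1 − 1.202×0.1490/(0.391×19.48))] = 6.711 × ln(1.349) = 2.007 d.
D_c = (0.391/0.540) × 19.48 × e^(−0.391×2.007) = 0.7241 × 19.48 × 0.4562 = 6.435 mg/L.
Minimum DO = 10.1 − 6.435 = 3.665 mg/L.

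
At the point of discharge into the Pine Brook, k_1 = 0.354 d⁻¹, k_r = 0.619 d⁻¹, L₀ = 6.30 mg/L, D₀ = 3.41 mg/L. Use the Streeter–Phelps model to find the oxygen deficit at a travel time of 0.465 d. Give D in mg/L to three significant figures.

k_1 L₀/(k_r−k_1) = 0.354×6.30/(0.619−0.354) = 2.230/0.2650 = 8.416 mg/L.
e^(−k_1 t) = e^(−0.354×0.4650) = 0.8482; e^(−k_r t) = e^(−0.619×0.4650) = 0.7499.
D = 8.416 × (0.8482 − 0.7499) + 3.41 × 0.7499 = 0.8276 + 2.557 = 3.385 mg/L.

D ≈ 3.38 mg/L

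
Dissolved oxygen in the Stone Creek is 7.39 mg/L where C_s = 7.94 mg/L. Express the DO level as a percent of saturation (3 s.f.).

% saturation = C/C_s × 100 = 7.39/7.94 × 100 = 93.1 %.

93.1 % saturation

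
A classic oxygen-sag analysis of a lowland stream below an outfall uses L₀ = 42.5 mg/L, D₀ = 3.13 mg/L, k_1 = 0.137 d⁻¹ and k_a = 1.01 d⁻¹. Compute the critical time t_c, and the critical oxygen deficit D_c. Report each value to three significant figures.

t_c ≈ 1.56 d; D_c ≈ 4.65 mg/L

t_c = [1/(k_a−k_1)] ln[(k_a/k_1)(1 − D₀(k_a−k_1)/(k_1 L₀))]
= [1/(1.01−0.137)] ln[(1.01/0.137)(1 − 3.13×0.8730/(0.137×42.5))]
= (1/0.8730) ln[7.372 × 0.5307] = 1.145 × ln(3.912) = 1.145 × 1.364 = 1.563 d.
D_c = (k_1/k_a) L₀ e^(−k_1 t_c) = (0.137/1.01) × 42.5 × e^(−0.137×1.563) = 0.1356 × 42.5 × 0.8073 = 4.654 mg/L.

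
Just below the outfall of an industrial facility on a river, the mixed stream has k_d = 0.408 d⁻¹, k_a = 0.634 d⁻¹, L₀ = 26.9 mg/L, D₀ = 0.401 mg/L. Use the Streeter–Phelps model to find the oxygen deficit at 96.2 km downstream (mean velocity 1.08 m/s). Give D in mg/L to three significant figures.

Travel time t = x/v = 96.2 km / (1.08 m/s) = 96200 m / 1.08 m/s = 89070 s = 1.031 d.
k_d L₀/(k_a−k_d) = 0.408×26.9/(0.634−0.408) = 10.98/0.2260 = 48.56 mg/L.
e^(−k_d t) = e^(−0.408×1.031) = 0.6566; e^(−k_a t) = e^(−0.634×1.031) = 0.5202.
D = 48.56 × (0.6566 − 0.5202) + 0.401 × 0.5202 = 6.628 + 0.2086 = 6.836 mg/L.

D ≈ 6.84 mg/L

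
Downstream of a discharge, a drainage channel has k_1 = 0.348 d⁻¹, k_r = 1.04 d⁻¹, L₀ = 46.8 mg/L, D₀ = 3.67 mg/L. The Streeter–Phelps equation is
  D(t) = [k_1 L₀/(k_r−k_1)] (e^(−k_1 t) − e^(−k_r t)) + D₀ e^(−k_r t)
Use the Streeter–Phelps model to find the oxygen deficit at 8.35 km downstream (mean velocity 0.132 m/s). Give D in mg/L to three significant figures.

Travel time t = x/v = 8.35 km / (0.132 m/s) = 8350 m / 0.132 m/s = 63260 s = 0.7321 d.
k_1 L₀/(k_r−k_1) = 0.348×46.8/(1.04−0.348) = 16.29/0.6920 = 23.54 mg/L.
e^(−k_1 t) = e^(−0.348×0.7321) = 0.7751; e^(−k_r t) = e^(−1.04×0.7321) = 0.4670.
D = 23.54 × (0.7751 − 0.4670) + 3.67 × 0.4670 = 7.251 + 1.714 = 8.965 mg/L.

D ≈ 8.96 mg/L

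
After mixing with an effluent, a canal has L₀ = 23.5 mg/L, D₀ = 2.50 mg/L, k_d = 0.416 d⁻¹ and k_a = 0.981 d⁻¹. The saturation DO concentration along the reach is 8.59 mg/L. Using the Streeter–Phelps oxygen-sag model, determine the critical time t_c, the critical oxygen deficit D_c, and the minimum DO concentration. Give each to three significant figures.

t_c ≈ 1.24 d; D_c ≈ 5.94 mg/L; min DO ≈ 2.65 mg/L

With k_a/k_d = 2.358 and 1 − D₀(k_a−k_d)/(k_d L₀) = 0.8555,
t_c = ln(2.358 × 0.8555) / (0.981 − 0.416) = ln(2.017) / 0.5650 = 0.7018/0.5650 = 1.242 d.
D_c = (k_d/k_a) L₀ e^(−k_d t_c) = (0.416/0.981) × 23.5 × e^(−0.416×1.242) = 0.4241 × 23.5 × 0.5965 = 5.944 mg/L.
Minimum DO = C_s − D_c = 8.59 − 5.944 = 2.646 mg/L.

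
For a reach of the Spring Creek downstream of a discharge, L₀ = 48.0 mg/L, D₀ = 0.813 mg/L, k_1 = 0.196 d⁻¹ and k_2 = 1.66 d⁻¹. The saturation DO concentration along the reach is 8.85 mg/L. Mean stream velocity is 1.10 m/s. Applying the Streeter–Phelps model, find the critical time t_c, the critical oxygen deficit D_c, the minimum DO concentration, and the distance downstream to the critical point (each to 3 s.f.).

t_c ≈ 1.37 d; D_c ≈ 4.34 mg/L; min DO ≈ 4.51 mg/L; x_c ≈ 130 km

At the critical point dD/dt = 0, so k_1 L₀ e^(−k_1 t) = k_2 D. Substituting D(t) from the Streeter–Phelps equation and solving for t gives
t_c = ln[(k_2/k_1)(1 − D₀(k_2−k_1)/(k_1 L₀))] / (k_2−k_1).
Here k_2−k_1 = 1.464 d⁻¹ and 1 − D₀(k_2−k_1)/(k_1 L₀) = 1 − 0.813×1.464/(0.196×48.0) = 0.8735, so
t_c = ln(8.469 × 0.8735) / 1.464 = 2.001 / 1.464 = 1.367 d.
D_c = (k_1/k_2) L₀ e^(−k_1 t_c) = (0.196/1.66) × 48.0 × e^(−0.196×1.367) = 0.1181 × 48.0 × 0.7650 = 4.335 mg/L.
Minimum DO = C_s − D_c = 8.85 − 4.335 = 4.515 mg/L.
x_c = v t_c = 1.10 m/s × 1.367 d × 86400 s/d = 129900 m ≈ 130 km.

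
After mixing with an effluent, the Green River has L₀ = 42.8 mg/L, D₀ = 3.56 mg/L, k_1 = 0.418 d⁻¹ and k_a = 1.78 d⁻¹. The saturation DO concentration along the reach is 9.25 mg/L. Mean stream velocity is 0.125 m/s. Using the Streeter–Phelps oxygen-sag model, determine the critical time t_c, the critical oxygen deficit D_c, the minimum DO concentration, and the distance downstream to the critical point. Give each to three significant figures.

t_c ≈ 0.832 d; D_c ≈ 7.10 mg/L; min DO ≈ 2.15 mg/L; x_c ≈ 8.98 km

With k_a/k_1 = 4.258 and 1 − D₀(k_a−k_1)/(k_1 L₀) = 0.7290,
t_c = ln(4.258 × 0.7290) / (1.78 − 0.418) = ln(3.104) / 1.362 = 1.133/1.362 = 0.8317 d.
L(t_c) = L₀ e^(−k_1 t_c) = 42.8 × 0.7063 = 30.23 mg/L, and at the critical point k_a D_c = k_1 L, so D_c = (0.418/1.78) × 30.23 = 7.099 mg/L.
Minimum DO = C_s − D_c = 9.25 − 7.099 = 2.151 mg/L.
x_c = v t_c = 0.125 m/s × 0.8317 d × 86400 s/d = 8982 m ≈ 8.98 km.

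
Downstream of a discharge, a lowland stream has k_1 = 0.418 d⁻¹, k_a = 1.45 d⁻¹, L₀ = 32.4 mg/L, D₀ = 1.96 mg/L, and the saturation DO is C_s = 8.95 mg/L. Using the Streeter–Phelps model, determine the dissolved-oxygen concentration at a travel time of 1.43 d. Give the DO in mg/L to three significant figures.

k_1 L₀/(k_a−k_1) = 0.418×32.4/(1.45−0.418) = 13.54/1.032 = 13.12 mg/L.
e^(−k_1 t) = e^(−0.418×1.430) = 0.5501; e^(−k_a t) = e^(−1.45×1.430) = 0.1257.
D = 13.12 × (0.5501 − 0.1257) + 1.96 × 0.1257 = 5.568 + 0.2465 = 5.815 mg/L.
DO = C_s − D = 8.95 − 5.815 = 3.135 mg/L.

DO ≈ 3.14 mg/L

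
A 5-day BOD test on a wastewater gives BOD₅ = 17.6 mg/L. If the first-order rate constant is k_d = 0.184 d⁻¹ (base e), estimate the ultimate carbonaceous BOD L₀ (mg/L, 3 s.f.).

L₀ ≈ 29.3 mg/L

BOD₅ = L₀(1 − e^(−5k_d)) ⇒ L₀ = BOD₅ / (1 − e^(−5×0.184))
= 17.6 / (1 − 0.3985) = 17.6 / 0.6015 = 29.26 mg/L.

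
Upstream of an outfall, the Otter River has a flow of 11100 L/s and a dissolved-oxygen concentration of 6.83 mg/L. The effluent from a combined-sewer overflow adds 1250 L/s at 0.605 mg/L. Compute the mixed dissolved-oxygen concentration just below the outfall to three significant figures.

6.20 mg/L

Flow-weighted mixing: C = (Q_r C_r + Q_w C_w)/(Q_r + Q_w)
= (11100×6.83 + 1250×0.605)/(11100 + 1250) = 76570/12350 = 6.200 mg/L.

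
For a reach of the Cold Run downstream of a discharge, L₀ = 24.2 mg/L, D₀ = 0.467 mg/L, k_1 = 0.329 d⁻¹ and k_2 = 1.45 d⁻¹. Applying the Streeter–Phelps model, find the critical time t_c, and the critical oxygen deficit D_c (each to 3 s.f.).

With k_2/k_1 = 4.407 and 1 − D₀(k_2−k_1)/(k_1 L₀) = 0.9342,
t_c = ln(4.407 × 0.9342) / (1.45 − 0.329) = ln(4.118) / 1.121 = 1.415/1.121 = 1.262 d.
D_c = (k_1/k_2) L₀ e^(−k_1 t_c) = (0.329/1.45) × 24.2 × e^(−0.329×1.262) = 0.2269 × 24.2 × 0.6601 = 3.625 mg/L.

t_c ≈ 1.26 d; D_c ≈ 3.62 mg/L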